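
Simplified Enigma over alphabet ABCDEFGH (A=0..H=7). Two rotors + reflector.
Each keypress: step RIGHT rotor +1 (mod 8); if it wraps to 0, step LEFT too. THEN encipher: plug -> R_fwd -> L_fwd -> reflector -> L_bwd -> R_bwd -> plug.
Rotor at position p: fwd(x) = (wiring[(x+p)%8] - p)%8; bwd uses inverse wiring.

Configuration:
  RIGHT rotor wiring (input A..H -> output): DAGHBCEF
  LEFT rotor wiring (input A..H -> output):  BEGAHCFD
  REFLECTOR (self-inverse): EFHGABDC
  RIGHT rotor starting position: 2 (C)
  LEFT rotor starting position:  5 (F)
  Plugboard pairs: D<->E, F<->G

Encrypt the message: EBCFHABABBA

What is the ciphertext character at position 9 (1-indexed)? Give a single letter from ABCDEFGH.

Char 1 ('E'): step: R->3, L=5; E->plug->D->R->B->L->A->refl->E->L'->D->R'->H->plug->H
Char 2 ('B'): step: R->4, L=5; B->plug->B->R->G->L->D->refl->G->L'->C->R'->G->plug->F
Char 3 ('C'): step: R->5, L=5; C->plug->C->R->A->L->F->refl->B->L'->F->R'->A->plug->A
Char 4 ('F'): step: R->6, L=5; F->plug->G->R->D->L->E->refl->A->L'->B->R'->F->plug->G
Char 5 ('H'): step: R->7, L=5; H->plug->H->R->F->L->B->refl->F->L'->A->R'->E->plug->D
Char 6 ('A'): step: R->0, L->6 (L advanced); A->plug->A->R->D->L->G->refl->D->L'->C->R'->F->plug->G
Char 7 ('B'): step: R->1, L=6; B->plug->B->R->F->L->C->refl->H->L'->A->R'->D->plug->E
Char 8 ('A'): step: R->2, L=6; A->plug->A->R->E->L->A->refl->E->L'->H->R'->C->plug->C
Char 9 ('B'): step: R->3, L=6; B->plug->B->R->G->L->B->refl->F->L'->B->R'->D->plug->E

E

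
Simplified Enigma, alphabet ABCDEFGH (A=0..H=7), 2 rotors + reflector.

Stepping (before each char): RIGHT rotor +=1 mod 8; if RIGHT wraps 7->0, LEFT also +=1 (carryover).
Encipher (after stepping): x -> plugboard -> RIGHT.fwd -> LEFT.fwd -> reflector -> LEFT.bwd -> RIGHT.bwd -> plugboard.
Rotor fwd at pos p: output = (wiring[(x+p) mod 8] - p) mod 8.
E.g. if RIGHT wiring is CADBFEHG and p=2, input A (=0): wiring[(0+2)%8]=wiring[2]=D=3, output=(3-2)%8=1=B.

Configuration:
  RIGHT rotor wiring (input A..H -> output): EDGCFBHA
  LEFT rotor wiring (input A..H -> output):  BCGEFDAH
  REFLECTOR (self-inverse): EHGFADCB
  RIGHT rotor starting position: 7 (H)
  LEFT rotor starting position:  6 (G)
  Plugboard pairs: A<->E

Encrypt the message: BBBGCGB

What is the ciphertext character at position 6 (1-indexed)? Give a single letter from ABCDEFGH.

Char 1 ('B'): step: R->0, L->7 (L advanced); B->plug->B->R->D->L->H->refl->B->L'->H->R'->G->plug->G
Char 2 ('B'): step: R->1, L=7; B->plug->B->R->F->L->G->refl->C->L'->B->R'->C->plug->C
Char 3 ('B'): step: R->2, L=7; B->plug->B->R->A->L->A->refl->E->L'->G->R'->F->plug->F
Char 4 ('G'): step: R->3, L=7; G->plug->G->R->A->L->A->refl->E->L'->G->R'->C->plug->C
Char 5 ('C'): step: R->4, L=7; C->plug->C->R->D->L->H->refl->B->L'->H->R'->F->plug->F
Char 6 ('G'): step: R->5, L=7; G->plug->G->R->F->L->G->refl->C->L'->B->R'->F->plug->F

F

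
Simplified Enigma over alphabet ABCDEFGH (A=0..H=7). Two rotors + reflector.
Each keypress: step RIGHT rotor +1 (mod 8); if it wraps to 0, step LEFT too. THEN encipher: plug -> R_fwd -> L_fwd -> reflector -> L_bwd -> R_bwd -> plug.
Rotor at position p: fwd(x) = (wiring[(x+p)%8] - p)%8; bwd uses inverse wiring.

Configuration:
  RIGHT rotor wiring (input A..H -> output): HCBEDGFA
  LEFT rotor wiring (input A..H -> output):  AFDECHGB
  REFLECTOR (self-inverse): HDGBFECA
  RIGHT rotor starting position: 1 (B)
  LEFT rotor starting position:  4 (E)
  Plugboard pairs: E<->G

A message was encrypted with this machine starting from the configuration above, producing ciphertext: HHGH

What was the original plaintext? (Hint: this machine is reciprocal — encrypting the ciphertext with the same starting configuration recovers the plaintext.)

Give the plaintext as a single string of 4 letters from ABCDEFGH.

Char 1 ('H'): step: R->2, L=4; H->plug->H->R->A->L->G->refl->C->L'->C->R'->B->plug->B
Char 2 ('H'): step: R->3, L=4; H->plug->H->R->G->L->H->refl->A->L'->H->R'->G->plug->E
Char 3 ('G'): step: R->4, L=4; G->plug->E->R->D->L->F->refl->E->L'->E->R'->D->plug->D
Char 4 ('H'): step: R->5, L=4; H->plug->H->R->G->L->H->refl->A->L'->H->R'->G->plug->E

Answer: BEDE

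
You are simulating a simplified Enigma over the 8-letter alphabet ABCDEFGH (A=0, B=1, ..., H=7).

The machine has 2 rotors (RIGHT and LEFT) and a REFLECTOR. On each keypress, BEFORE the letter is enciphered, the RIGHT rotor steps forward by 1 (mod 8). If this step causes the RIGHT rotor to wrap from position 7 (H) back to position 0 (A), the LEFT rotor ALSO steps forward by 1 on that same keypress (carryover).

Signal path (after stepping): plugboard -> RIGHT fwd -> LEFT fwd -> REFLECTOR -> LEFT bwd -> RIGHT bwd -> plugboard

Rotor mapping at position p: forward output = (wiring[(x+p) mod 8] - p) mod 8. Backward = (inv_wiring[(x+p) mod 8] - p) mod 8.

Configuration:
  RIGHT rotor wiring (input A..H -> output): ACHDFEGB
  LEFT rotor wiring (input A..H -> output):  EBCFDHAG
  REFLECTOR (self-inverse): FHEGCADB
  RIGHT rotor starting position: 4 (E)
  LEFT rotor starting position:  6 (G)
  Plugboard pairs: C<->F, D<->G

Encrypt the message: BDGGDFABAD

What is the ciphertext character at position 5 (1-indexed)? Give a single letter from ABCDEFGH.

Char 1 ('B'): step: R->5, L=6; B->plug->B->R->B->L->A->refl->F->L'->G->R'->G->plug->D
Char 2 ('D'): step: R->6, L=6; D->plug->G->R->H->L->B->refl->H->L'->F->R'->F->plug->C
Char 3 ('G'): step: R->7, L=6; G->plug->D->R->A->L->C->refl->E->L'->E->R'->E->plug->E
Char 4 ('G'): step: R->0, L->7 (L advanced); G->plug->D->R->D->L->D->refl->G->L'->E->R'->F->plug->C
Char 5 ('D'): step: R->1, L=7; D->plug->G->R->A->L->H->refl->B->L'->H->R'->H->plug->H

H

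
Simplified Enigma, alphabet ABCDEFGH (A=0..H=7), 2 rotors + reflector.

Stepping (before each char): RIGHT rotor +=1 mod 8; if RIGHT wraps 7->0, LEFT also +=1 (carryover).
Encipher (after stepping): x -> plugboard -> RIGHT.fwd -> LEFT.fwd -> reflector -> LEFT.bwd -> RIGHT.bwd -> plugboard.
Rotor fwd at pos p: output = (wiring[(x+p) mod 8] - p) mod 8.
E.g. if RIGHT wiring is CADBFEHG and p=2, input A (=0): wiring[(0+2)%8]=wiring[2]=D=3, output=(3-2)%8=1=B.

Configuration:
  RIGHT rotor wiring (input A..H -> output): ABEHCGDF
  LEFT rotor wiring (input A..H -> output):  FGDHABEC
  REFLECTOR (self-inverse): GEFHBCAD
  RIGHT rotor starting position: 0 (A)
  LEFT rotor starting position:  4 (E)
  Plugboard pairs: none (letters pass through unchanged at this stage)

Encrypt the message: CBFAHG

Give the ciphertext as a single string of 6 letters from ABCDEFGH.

Char 1 ('C'): step: R->1, L=4; C->plug->C->R->G->L->H->refl->D->L'->H->R'->H->plug->H
Char 2 ('B'): step: R->2, L=4; B->plug->B->R->F->L->C->refl->F->L'->B->R'->E->plug->E
Char 3 ('F'): step: R->3, L=4; F->plug->F->R->F->L->C->refl->F->L'->B->R'->H->plug->H
Char 4 ('A'): step: R->4, L=4; A->plug->A->R->G->L->H->refl->D->L'->H->R'->C->plug->C
Char 5 ('H'): step: R->5, L=4; H->plug->H->R->F->L->C->refl->F->L'->B->R'->A->plug->A
Char 6 ('G'): step: R->6, L=4; G->plug->G->R->E->L->B->refl->E->L'->A->R'->H->plug->H

Answer: HEHCAH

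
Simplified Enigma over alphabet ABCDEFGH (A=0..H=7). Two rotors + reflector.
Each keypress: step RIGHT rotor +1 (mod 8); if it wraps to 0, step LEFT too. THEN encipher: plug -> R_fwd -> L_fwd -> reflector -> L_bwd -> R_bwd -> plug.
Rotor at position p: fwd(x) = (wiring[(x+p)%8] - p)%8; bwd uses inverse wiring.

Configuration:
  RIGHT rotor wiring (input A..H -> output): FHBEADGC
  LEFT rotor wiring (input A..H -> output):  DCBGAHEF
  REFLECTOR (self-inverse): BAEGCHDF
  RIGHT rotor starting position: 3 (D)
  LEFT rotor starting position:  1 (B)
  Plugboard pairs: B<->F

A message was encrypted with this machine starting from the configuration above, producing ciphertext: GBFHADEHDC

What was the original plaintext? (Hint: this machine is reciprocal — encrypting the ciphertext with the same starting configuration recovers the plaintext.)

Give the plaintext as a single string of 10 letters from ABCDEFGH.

Answer: ACHFHADEFE

Derivation:
Char 1 ('G'): step: R->4, L=1; G->plug->G->R->F->L->D->refl->G->L'->E->R'->A->plug->A
Char 2 ('B'): step: R->5, L=1; B->plug->F->R->E->L->G->refl->D->L'->F->R'->C->plug->C
Char 3 ('F'): step: R->6, L=1; F->plug->B->R->E->L->G->refl->D->L'->F->R'->H->plug->H
Char 4 ('H'): step: R->7, L=1; H->plug->H->R->H->L->C->refl->E->L'->G->R'->B->plug->F
Char 5 ('A'): step: R->0, L->2 (L advanced); A->plug->A->R->F->L->D->refl->G->L'->C->R'->H->plug->H
Char 6 ('D'): step: R->1, L=2; D->plug->D->R->H->L->A->refl->B->L'->G->R'->A->plug->A
Char 7 ('E'): step: R->2, L=2; E->plug->E->R->E->L->C->refl->E->L'->B->R'->D->plug->D
Char 8 ('H'): step: R->3, L=2; H->plug->H->R->G->L->B->refl->A->L'->H->R'->E->plug->E
Char 9 ('D'): step: R->4, L=2; D->plug->D->R->G->L->B->refl->A->L'->H->R'->B->plug->F
Char 10 ('C'): step: R->5, L=2; C->plug->C->R->F->L->D->refl->G->L'->C->R'->E->plug->E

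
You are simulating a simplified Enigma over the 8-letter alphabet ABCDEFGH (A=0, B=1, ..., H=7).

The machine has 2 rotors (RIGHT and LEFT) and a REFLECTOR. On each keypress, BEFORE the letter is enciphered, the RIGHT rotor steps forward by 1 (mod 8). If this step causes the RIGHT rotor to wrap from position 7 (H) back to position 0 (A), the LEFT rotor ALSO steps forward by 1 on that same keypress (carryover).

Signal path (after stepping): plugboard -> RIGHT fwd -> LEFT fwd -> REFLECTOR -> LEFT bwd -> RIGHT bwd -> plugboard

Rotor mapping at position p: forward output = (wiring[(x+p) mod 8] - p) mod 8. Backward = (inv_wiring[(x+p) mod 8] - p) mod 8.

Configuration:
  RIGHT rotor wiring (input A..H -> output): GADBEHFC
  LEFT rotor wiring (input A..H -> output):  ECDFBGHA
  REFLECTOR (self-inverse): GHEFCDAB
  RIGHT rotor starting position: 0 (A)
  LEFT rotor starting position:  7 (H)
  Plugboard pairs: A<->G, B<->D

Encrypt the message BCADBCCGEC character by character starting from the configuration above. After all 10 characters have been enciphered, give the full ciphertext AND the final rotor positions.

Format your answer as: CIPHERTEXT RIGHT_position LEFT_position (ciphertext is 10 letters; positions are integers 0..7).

Answer: HGFHGAEEFE 2 0

Derivation:
Char 1 ('B'): step: R->1, L=7; B->plug->D->R->D->L->E->refl->C->L'->F->R'->H->plug->H
Char 2 ('C'): step: R->2, L=7; C->plug->C->R->C->L->D->refl->F->L'->B->R'->A->plug->G
Char 3 ('A'): step: R->3, L=7; A->plug->G->R->F->L->C->refl->E->L'->D->R'->F->plug->F
Char 4 ('D'): step: R->4, L=7; D->plug->B->R->D->L->E->refl->C->L'->F->R'->H->plug->H
Char 5 ('B'): step: R->5, L=7; B->plug->D->R->B->L->F->refl->D->L'->C->R'->A->plug->G
Char 6 ('C'): step: R->6, L=7; C->plug->C->R->A->L->B->refl->H->L'->G->R'->G->plug->A
Char 7 ('C'): step: R->7, L=7; C->plug->C->R->B->L->F->refl->D->L'->C->R'->E->plug->E
Char 8 ('G'): step: R->0, L->0 (L advanced); G->plug->A->R->G->L->H->refl->B->L'->E->R'->E->plug->E
Char 9 ('E'): step: R->1, L=0; E->plug->E->R->G->L->H->refl->B->L'->E->R'->F->plug->F
Char 10 ('C'): step: R->2, L=0; C->plug->C->R->C->L->D->refl->F->L'->D->R'->E->plug->E
Final: ciphertext=HGFHGAEEFE, RIGHT=2, LEFT=0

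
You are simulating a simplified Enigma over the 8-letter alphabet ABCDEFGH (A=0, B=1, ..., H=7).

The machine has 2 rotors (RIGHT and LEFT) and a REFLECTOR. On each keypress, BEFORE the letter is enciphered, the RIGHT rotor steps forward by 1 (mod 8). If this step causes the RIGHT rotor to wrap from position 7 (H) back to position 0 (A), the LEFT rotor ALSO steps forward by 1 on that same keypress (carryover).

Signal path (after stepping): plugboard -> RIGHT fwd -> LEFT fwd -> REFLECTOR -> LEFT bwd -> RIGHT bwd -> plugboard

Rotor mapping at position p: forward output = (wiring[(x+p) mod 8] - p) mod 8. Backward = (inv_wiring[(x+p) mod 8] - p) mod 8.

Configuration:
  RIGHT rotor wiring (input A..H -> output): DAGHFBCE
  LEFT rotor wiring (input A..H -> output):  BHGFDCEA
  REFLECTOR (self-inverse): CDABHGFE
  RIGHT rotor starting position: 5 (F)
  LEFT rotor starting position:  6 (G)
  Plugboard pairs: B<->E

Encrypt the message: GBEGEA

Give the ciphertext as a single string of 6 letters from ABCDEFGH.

Answer: CFCECD

Derivation:
Char 1 ('G'): step: R->6, L=6; G->plug->G->R->H->L->E->refl->H->L'->F->R'->C->plug->C
Char 2 ('B'): step: R->7, L=6; B->plug->E->R->A->L->G->refl->F->L'->G->R'->F->plug->F
Char 3 ('E'): step: R->0, L->7 (L advanced); E->plug->B->R->A->L->B->refl->D->L'->G->R'->C->plug->C
Char 4 ('G'): step: R->1, L=7; G->plug->G->R->D->L->H->refl->E->L'->F->R'->B->plug->E
Char 5 ('E'): step: R->2, L=7; E->plug->B->R->F->L->E->refl->H->L'->D->R'->C->plug->C
Char 6 ('A'): step: R->3, L=7; A->plug->A->R->E->L->G->refl->F->L'->H->R'->D->plug->D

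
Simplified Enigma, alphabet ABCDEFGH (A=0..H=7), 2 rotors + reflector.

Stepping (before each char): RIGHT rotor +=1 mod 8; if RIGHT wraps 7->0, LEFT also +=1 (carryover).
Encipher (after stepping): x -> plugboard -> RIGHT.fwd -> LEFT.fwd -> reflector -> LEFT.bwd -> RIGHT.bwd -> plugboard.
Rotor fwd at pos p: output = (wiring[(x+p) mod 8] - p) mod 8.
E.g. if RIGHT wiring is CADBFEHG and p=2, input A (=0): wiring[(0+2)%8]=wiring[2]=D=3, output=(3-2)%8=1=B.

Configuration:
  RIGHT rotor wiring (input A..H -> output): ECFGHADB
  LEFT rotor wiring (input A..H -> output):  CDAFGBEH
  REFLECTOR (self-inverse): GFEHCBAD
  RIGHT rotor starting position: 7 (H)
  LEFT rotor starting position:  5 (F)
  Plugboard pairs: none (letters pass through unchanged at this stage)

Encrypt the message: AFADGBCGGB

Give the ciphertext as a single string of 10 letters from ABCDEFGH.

Answer: BBEEAFFCEG

Derivation:
Char 1 ('A'): step: R->0, L->6 (L advanced); A->plug->A->R->E->L->C->refl->E->L'->C->R'->B->plug->B
Char 2 ('F'): step: R->1, L=6; F->plug->F->R->C->L->E->refl->C->L'->E->R'->B->plug->B
Char 3 ('A'): step: R->2, L=6; A->plug->A->R->D->L->F->refl->B->L'->B->R'->E->plug->E
Char 4 ('D'): step: R->3, L=6; D->plug->D->R->A->L->G->refl->A->L'->G->R'->E->plug->E
Char 5 ('G'): step: R->4, L=6; G->plug->G->R->B->L->B->refl->F->L'->D->R'->A->plug->A
Char 6 ('B'): step: R->5, L=6; B->plug->B->R->G->L->A->refl->G->L'->A->R'->F->plug->F
Char 7 ('C'): step: R->6, L=6; C->plug->C->R->G->L->A->refl->G->L'->A->R'->F->plug->F
Char 8 ('G'): step: R->7, L=6; G->plug->G->R->B->L->B->refl->F->L'->D->R'->C->plug->C
Char 9 ('G'): step: R->0, L->7 (L advanced); G->plug->G->R->D->L->B->refl->F->L'->H->R'->E->plug->E
Char 10 ('B'): step: R->1, L=7; B->plug->B->R->E->L->G->refl->A->L'->A->R'->G->plug->G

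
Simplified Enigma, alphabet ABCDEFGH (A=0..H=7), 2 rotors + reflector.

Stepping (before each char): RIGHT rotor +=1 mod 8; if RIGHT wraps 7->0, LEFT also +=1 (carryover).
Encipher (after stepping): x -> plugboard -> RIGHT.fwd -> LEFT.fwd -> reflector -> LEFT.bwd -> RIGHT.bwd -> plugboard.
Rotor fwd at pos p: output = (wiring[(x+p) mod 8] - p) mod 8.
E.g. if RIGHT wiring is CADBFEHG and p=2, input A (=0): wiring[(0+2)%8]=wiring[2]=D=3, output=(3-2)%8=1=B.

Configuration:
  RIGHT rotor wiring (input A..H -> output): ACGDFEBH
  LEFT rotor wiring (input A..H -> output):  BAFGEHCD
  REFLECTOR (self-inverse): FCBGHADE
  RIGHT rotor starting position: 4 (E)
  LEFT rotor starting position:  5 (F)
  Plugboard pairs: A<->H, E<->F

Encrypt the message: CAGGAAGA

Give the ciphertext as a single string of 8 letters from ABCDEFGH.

Answer: BFBFFHAD

Derivation:
Char 1 ('C'): step: R->5, L=5; C->plug->C->R->C->L->G->refl->D->L'->E->R'->B->plug->B
Char 2 ('A'): step: R->6, L=5; A->plug->H->R->G->L->B->refl->C->L'->A->R'->E->plug->F
Char 3 ('G'): step: R->7, L=5; G->plug->G->R->F->L->A->refl->F->L'->B->R'->B->plug->B
Char 4 ('G'): step: R->0, L->6 (L advanced); G->plug->G->R->B->L->F->refl->A->L'->F->R'->E->plug->F
Char 5 ('A'): step: R->1, L=6; A->plug->H->R->H->L->B->refl->C->L'->D->R'->E->plug->F
Char 6 ('A'): step: R->2, L=6; A->plug->H->R->A->L->E->refl->H->L'->E->R'->A->plug->H
Char 7 ('G'): step: R->3, L=6; G->plug->G->R->H->L->B->refl->C->L'->D->R'->H->plug->A
Char 8 ('A'): step: R->4, L=6; A->plug->H->R->H->L->B->refl->C->L'->D->R'->D->plug->D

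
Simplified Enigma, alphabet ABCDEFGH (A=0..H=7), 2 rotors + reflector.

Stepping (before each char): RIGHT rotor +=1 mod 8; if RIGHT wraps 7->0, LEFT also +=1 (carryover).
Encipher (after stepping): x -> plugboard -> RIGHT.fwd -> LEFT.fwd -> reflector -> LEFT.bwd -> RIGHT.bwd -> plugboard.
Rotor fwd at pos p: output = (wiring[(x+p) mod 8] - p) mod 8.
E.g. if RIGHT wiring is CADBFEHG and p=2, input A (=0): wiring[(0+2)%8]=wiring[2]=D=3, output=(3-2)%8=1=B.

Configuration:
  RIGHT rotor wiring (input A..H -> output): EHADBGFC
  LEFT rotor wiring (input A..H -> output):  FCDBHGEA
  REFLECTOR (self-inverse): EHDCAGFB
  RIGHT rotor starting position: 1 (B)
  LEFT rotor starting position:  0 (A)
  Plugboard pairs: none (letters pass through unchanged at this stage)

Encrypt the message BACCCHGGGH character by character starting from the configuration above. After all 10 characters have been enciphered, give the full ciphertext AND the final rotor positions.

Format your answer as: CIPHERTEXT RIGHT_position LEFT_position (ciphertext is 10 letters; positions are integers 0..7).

Char 1 ('B'): step: R->2, L=0; B->plug->B->R->B->L->C->refl->D->L'->C->R'->G->plug->G
Char 2 ('A'): step: R->3, L=0; A->plug->A->R->A->L->F->refl->G->L'->F->R'->H->plug->H
Char 3 ('C'): step: R->4, L=0; C->plug->C->R->B->L->C->refl->D->L'->C->R'->B->plug->B
Char 4 ('C'): step: R->5, L=0; C->plug->C->R->F->L->G->refl->F->L'->A->R'->B->plug->B
Char 5 ('C'): step: R->6, L=0; C->plug->C->R->G->L->E->refl->A->L'->H->R'->A->plug->A
Char 6 ('H'): step: R->7, L=0; H->plug->H->R->G->L->E->refl->A->L'->H->R'->G->plug->G
Char 7 ('G'): step: R->0, L->1 (L advanced); G->plug->G->R->F->L->D->refl->C->L'->B->R'->E->plug->E
Char 8 ('G'): step: R->1, L=1; G->plug->G->R->B->L->C->refl->D->L'->F->R'->E->plug->E
Char 9 ('G'): step: R->2, L=1; G->plug->G->R->C->L->A->refl->E->L'->H->R'->C->plug->C
Char 10 ('H'): step: R->3, L=1; H->plug->H->R->F->L->D->refl->C->L'->B->R'->F->plug->F
Final: ciphertext=GHBBAGEECF, RIGHT=3, LEFT=1

Answer: GHBBAGEECF 3 1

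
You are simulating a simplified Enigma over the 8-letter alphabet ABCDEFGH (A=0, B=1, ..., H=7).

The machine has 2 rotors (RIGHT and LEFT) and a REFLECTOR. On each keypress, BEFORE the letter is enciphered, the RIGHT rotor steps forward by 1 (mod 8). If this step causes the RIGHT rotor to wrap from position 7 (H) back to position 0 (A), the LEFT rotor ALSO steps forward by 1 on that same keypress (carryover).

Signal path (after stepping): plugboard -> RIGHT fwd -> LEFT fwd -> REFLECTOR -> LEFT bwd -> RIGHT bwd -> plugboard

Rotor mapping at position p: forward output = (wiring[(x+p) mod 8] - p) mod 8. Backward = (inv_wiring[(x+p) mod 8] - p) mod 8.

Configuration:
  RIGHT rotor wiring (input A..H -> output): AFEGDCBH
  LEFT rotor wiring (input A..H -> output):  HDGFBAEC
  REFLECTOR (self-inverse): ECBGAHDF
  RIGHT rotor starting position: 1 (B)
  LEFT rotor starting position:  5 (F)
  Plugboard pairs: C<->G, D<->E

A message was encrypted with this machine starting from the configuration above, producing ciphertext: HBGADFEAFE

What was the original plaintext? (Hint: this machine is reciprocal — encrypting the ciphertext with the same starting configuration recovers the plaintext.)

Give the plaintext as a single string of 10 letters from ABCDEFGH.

Char 1 ('H'): step: R->2, L=5; H->plug->H->R->D->L->C->refl->B->L'->F->R'->F->plug->F
Char 2 ('B'): step: R->3, L=5; B->plug->B->R->A->L->D->refl->G->L'->E->R'->E->plug->D
Char 3 ('G'): step: R->4, L=5; G->plug->C->R->F->L->B->refl->C->L'->D->R'->D->plug->E
Char 4 ('A'): step: R->5, L=5; A->plug->A->R->F->L->B->refl->C->L'->D->R'->D->plug->E
Char 5 ('D'): step: R->6, L=5; D->plug->E->R->G->L->A->refl->E->L'->H->R'->D->plug->E
Char 6 ('F'): step: R->7, L=5; F->plug->F->R->E->L->G->refl->D->L'->A->R'->A->plug->A
Char 7 ('E'): step: R->0, L->6 (L advanced); E->plug->D->R->G->L->D->refl->G->L'->A->R'->A->plug->A
Char 8 ('A'): step: R->1, L=6; A->plug->A->R->E->L->A->refl->E->L'->B->R'->E->plug->D
Char 9 ('F'): step: R->2, L=6; F->plug->F->R->F->L->H->refl->F->L'->D->R'->H->plug->H
Char 10 ('E'): step: R->3, L=6; E->plug->D->R->G->L->D->refl->G->L'->A->R'->B->plug->B

Answer: FDEEEAADHB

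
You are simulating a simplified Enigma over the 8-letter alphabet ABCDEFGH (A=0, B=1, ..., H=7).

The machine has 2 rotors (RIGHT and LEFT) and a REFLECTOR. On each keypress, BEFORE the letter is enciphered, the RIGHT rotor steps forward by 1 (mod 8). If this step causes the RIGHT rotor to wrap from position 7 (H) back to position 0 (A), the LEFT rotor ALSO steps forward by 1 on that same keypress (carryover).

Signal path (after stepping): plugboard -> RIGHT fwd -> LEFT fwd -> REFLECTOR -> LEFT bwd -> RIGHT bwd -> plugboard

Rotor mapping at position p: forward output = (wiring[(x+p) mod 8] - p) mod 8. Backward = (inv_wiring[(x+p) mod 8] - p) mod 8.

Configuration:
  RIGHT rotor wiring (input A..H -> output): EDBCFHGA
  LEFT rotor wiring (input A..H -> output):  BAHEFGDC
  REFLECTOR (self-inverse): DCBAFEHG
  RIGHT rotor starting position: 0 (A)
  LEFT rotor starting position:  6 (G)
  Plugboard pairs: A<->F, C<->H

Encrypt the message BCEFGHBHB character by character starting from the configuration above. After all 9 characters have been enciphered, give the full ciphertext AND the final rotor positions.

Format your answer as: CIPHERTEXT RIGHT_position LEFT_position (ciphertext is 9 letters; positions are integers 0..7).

Answer: HBCEEDADC 1 7

Derivation:
Char 1 ('B'): step: R->1, L=6; B->plug->B->R->A->L->F->refl->E->L'->B->R'->C->plug->H
Char 2 ('C'): step: R->2, L=6; C->plug->H->R->B->L->E->refl->F->L'->A->R'->B->plug->B
Char 3 ('E'): step: R->3, L=6; E->plug->E->R->F->L->G->refl->H->L'->G->R'->H->plug->C
Char 4 ('F'): step: R->4, L=6; F->plug->A->R->B->L->E->refl->F->L'->A->R'->E->plug->E
Char 5 ('G'): step: R->5, L=6; G->plug->G->R->F->L->G->refl->H->L'->G->R'->E->plug->E
Char 6 ('H'): step: R->6, L=6; H->plug->C->R->G->L->H->refl->G->L'->F->R'->D->plug->D
Char 7 ('B'): step: R->7, L=6; B->plug->B->R->F->L->G->refl->H->L'->G->R'->F->plug->A
Char 8 ('H'): step: R->0, L->7 (L advanced); H->plug->C->R->B->L->C->refl->B->L'->C->R'->D->plug->D
Char 9 ('B'): step: R->1, L=7; B->plug->B->R->A->L->D->refl->A->L'->D->R'->H->plug->C
Final: ciphertext=HBCEEDADC, RIGHT=1, LEFT=7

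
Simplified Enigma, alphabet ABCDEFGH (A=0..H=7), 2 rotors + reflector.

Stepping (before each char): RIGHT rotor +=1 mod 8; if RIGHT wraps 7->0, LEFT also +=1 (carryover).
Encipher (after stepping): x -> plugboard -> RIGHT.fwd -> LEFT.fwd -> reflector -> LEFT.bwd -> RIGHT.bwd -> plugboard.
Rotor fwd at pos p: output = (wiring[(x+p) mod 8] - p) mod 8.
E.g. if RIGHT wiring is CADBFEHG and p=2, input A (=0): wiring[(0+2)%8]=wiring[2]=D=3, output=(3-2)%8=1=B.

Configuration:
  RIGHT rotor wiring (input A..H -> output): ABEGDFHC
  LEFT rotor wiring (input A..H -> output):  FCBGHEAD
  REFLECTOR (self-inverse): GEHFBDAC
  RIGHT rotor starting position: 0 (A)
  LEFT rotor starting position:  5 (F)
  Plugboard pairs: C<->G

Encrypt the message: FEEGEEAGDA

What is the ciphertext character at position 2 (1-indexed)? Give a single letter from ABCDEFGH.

Char 1 ('F'): step: R->1, L=5; F->plug->F->R->G->L->B->refl->E->L'->F->R'->C->plug->G
Char 2 ('E'): step: R->2, L=5; E->plug->E->R->F->L->E->refl->B->L'->G->R'->G->plug->C

C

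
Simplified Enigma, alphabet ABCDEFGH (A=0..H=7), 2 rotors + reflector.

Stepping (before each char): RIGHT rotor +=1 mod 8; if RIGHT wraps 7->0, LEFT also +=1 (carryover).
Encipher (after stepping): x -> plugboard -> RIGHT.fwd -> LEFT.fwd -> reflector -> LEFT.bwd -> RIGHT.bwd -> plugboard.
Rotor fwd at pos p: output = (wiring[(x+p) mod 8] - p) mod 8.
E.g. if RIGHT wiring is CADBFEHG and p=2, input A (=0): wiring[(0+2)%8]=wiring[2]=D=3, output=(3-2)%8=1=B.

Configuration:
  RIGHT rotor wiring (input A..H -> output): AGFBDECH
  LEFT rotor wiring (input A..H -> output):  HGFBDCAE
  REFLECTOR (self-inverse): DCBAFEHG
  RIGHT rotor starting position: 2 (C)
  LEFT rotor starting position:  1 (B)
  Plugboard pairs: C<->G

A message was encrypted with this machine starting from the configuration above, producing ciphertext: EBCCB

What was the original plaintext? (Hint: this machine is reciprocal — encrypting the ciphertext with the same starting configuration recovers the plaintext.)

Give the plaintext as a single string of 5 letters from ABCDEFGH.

Answer: CCDEA

Derivation:
Char 1 ('E'): step: R->3, L=1; E->plug->E->R->E->L->B->refl->C->L'->D->R'->G->plug->C
Char 2 ('B'): step: R->4, L=1; B->plug->B->R->A->L->F->refl->E->L'->B->R'->G->plug->C
Char 3 ('C'): step: R->5, L=1; C->plug->G->R->E->L->B->refl->C->L'->D->R'->D->plug->D
Char 4 ('C'): step: R->6, L=1; C->plug->G->R->F->L->H->refl->G->L'->H->R'->E->plug->E
Char 5 ('B'): step: R->7, L=1; B->plug->B->R->B->L->E->refl->F->L'->A->R'->A->plug->A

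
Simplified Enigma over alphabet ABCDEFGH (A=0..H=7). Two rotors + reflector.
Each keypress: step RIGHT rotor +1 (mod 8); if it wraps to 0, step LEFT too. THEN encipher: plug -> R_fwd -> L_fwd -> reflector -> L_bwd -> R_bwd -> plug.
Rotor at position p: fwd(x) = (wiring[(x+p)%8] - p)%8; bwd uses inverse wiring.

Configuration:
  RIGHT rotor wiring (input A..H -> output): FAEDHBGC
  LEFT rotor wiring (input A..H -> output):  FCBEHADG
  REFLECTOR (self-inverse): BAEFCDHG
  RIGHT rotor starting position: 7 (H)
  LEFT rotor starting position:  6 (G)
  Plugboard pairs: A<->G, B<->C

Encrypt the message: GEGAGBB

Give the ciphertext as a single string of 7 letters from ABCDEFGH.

Char 1 ('G'): step: R->0, L->7 (L advanced); G->plug->A->R->F->L->A->refl->B->L'->G->R'->G->plug->A
Char 2 ('E'): step: R->1, L=7; E->plug->E->R->A->L->H->refl->G->L'->B->R'->G->plug->A
Char 3 ('G'): step: R->2, L=7; G->plug->A->R->C->L->D->refl->F->L'->E->R'->E->plug->E
Char 4 ('A'): step: R->3, L=7; A->plug->G->R->F->L->A->refl->B->L'->G->R'->C->plug->B
Char 5 ('G'): step: R->4, L=7; G->plug->A->R->D->L->C->refl->E->L'->H->R'->H->plug->H
Char 6 ('B'): step: R->5, L=7; B->plug->C->R->F->L->A->refl->B->L'->G->R'->G->plug->A
Char 7 ('B'): step: R->6, L=7; B->plug->C->R->H->L->E->refl->C->L'->D->R'->H->plug->H

Answer: AAEBHAH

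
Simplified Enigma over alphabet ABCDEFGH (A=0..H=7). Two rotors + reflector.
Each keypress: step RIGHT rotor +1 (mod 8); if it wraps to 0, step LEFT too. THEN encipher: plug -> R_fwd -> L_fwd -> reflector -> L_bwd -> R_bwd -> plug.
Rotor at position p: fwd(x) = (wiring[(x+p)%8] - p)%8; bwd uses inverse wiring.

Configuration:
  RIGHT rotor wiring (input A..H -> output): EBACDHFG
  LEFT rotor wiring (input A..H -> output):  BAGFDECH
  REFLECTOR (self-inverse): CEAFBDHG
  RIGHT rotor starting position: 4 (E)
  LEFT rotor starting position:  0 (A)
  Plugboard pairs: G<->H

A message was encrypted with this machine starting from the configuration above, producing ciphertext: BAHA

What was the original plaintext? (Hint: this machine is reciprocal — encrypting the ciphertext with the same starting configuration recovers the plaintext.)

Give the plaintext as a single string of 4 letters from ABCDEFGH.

Char 1 ('B'): step: R->5, L=0; B->plug->B->R->A->L->B->refl->E->L'->F->R'->G->plug->H
Char 2 ('A'): step: R->6, L=0; A->plug->A->R->H->L->H->refl->G->L'->C->R'->E->plug->E
Char 3 ('H'): step: R->7, L=0; H->plug->G->R->A->L->B->refl->E->L'->F->R'->B->plug->B
Char 4 ('A'): step: R->0, L->1 (L advanced); A->plug->A->R->E->L->D->refl->F->L'->B->R'->B->plug->B

Answer: HEBB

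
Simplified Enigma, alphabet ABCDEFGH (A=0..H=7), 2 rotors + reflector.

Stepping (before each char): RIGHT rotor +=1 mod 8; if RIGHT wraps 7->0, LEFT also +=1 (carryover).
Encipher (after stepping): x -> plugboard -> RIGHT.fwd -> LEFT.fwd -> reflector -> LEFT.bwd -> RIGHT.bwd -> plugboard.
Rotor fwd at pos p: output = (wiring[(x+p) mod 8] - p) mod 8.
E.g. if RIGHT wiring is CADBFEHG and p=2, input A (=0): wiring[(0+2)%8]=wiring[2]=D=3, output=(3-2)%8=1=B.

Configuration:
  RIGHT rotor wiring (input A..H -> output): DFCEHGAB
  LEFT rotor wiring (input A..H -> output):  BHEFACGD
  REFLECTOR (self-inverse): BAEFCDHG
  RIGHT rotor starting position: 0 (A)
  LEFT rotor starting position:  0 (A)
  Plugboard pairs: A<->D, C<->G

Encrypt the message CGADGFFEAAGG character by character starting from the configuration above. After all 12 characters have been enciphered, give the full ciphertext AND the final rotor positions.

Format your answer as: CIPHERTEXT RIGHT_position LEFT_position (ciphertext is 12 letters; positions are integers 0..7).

Char 1 ('C'): step: R->1, L=0; C->plug->G->R->A->L->B->refl->A->L'->E->R'->A->plug->D
Char 2 ('G'): step: R->2, L=0; G->plug->C->R->F->L->C->refl->E->L'->C->R'->B->plug->B
Char 3 ('A'): step: R->3, L=0; A->plug->D->R->F->L->C->refl->E->L'->C->R'->G->plug->C
Char 4 ('D'): step: R->4, L=0; D->plug->A->R->D->L->F->refl->D->L'->H->R'->E->plug->E
Char 5 ('G'): step: R->5, L=0; G->plug->C->R->E->L->A->refl->B->L'->A->R'->E->plug->E
Char 6 ('F'): step: R->6, L=0; F->plug->F->R->G->L->G->refl->H->L'->B->R'->G->plug->C
Char 7 ('F'): step: R->7, L=0; F->plug->F->R->A->L->B->refl->A->L'->E->R'->B->plug->B
Char 8 ('E'): step: R->0, L->1 (L advanced); E->plug->E->R->H->L->A->refl->B->L'->E->R'->D->plug->A
Char 9 ('A'): step: R->1, L=1; A->plug->D->R->G->L->C->refl->E->L'->C->R'->H->plug->H
Char 10 ('A'): step: R->2, L=1; A->plug->D->R->E->L->B->refl->A->L'->H->R'->F->plug->F
Char 11 ('G'): step: R->3, L=1; G->plug->C->R->D->L->H->refl->G->L'->A->R'->F->plug->F
Char 12 ('G'): step: R->4, L=1; G->plug->C->R->E->L->B->refl->A->L'->H->R'->E->plug->E
Final: ciphertext=DBCEECBAHFFE, RIGHT=4, LEFT=1

Answer: DBCEECBAHFFE 4 1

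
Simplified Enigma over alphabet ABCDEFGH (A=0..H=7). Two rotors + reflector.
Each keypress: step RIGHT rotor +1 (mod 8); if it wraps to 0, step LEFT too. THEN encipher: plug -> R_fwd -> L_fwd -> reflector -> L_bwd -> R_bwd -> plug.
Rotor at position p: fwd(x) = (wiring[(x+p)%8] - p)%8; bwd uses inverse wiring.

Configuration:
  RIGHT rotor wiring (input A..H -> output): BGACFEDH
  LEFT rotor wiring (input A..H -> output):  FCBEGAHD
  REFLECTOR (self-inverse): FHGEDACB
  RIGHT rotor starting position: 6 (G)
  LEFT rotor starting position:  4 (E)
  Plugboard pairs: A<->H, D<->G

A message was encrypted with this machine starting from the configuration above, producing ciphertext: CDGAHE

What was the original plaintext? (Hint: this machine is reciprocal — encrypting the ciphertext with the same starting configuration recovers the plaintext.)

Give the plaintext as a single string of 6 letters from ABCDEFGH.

Char 1 ('C'): step: R->7, L=4; C->plug->C->R->H->L->A->refl->F->L'->G->R'->F->plug->F
Char 2 ('D'): step: R->0, L->5 (L advanced); D->plug->G->R->D->L->A->refl->F->L'->E->R'->F->plug->F
Char 3 ('G'): step: R->1, L=5; G->plug->D->R->E->L->F->refl->A->L'->D->R'->E->plug->E
Char 4 ('A'): step: R->2, L=5; A->plug->H->R->E->L->F->refl->A->L'->D->R'->C->plug->C
Char 5 ('H'): step: R->3, L=5; H->plug->A->R->H->L->B->refl->H->L'->G->R'->F->plug->F
Char 6 ('E'): step: R->4, L=5; E->plug->E->R->F->L->E->refl->D->L'->A->R'->B->plug->B

Answer: FFECFB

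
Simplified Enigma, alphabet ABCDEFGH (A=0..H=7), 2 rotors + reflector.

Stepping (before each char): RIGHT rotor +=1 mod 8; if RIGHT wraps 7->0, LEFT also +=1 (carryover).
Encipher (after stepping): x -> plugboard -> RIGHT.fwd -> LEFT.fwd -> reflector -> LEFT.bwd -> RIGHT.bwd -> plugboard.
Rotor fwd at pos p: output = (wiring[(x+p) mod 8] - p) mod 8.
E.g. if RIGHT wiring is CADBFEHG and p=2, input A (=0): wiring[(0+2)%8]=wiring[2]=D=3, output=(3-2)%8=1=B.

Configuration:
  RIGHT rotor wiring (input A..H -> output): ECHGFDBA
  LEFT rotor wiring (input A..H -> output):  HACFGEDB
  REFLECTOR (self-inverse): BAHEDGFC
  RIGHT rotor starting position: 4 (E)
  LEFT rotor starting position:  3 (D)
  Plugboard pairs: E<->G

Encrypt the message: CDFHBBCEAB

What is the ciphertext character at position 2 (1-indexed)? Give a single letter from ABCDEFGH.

Char 1 ('C'): step: R->5, L=3; C->plug->C->R->D->L->A->refl->B->L'->C->R'->F->plug->F
Char 2 ('D'): step: R->6, L=3; D->plug->D->R->E->L->G->refl->F->L'->G->R'->C->plug->C

C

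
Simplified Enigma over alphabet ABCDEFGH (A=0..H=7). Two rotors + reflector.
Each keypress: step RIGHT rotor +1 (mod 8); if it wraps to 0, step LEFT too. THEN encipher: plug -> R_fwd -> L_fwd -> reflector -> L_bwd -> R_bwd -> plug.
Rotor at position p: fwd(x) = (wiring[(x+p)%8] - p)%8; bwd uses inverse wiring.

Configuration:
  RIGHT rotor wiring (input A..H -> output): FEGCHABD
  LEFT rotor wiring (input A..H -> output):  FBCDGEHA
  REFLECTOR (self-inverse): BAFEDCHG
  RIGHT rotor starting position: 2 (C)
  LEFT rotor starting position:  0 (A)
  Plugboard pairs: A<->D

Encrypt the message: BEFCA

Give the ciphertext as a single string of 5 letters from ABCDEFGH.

Answer: AAEGG

Derivation:
Char 1 ('B'): step: R->3, L=0; B->plug->B->R->E->L->G->refl->H->L'->G->R'->D->plug->A
Char 2 ('E'): step: R->4, L=0; E->plug->E->R->B->L->B->refl->A->L'->H->R'->D->plug->A
Char 3 ('F'): step: R->5, L=0; F->plug->F->R->B->L->B->refl->A->L'->H->R'->E->plug->E
Char 4 ('C'): step: R->6, L=0; C->plug->C->R->H->L->A->refl->B->L'->B->R'->G->plug->G
Char 5 ('A'): step: R->7, L=0; A->plug->D->R->H->L->A->refl->B->L'->B->R'->G->plug->G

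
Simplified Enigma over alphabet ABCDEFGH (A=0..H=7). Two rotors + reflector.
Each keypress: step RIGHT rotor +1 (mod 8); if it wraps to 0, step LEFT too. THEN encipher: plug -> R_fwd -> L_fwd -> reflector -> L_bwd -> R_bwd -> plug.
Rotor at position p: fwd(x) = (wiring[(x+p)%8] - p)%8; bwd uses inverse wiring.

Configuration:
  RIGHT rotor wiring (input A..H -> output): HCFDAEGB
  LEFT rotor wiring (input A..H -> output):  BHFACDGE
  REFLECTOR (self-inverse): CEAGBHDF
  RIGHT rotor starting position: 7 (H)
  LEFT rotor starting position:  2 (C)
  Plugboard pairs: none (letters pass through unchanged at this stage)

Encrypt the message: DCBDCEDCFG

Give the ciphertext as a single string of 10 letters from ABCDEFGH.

Answer: CDHBHHHGHF

Derivation:
Char 1 ('D'): step: R->0, L->3 (L advanced); D->plug->D->R->D->L->D->refl->G->L'->F->R'->C->plug->C
Char 2 ('C'): step: R->1, L=3; C->plug->C->R->C->L->A->refl->C->L'->H->R'->D->plug->D
Char 3 ('B'): step: R->2, L=3; B->plug->B->R->B->L->H->refl->F->L'->A->R'->H->plug->H
Char 4 ('D'): step: R->3, L=3; D->plug->D->R->D->L->D->refl->G->L'->F->R'->B->plug->B
Char 5 ('C'): step: R->4, L=3; C->plug->C->R->C->L->A->refl->C->L'->H->R'->H->plug->H
Char 6 ('E'): step: R->5, L=3; E->plug->E->R->F->L->G->refl->D->L'->D->R'->H->plug->H
Char 7 ('D'): step: R->6, L=3; D->plug->D->R->E->L->B->refl->E->L'->G->R'->H->plug->H
Char 8 ('C'): step: R->7, L=3; C->plug->C->R->D->L->D->refl->G->L'->F->R'->G->plug->G
Char 9 ('F'): step: R->0, L->4 (L advanced); F->plug->F->R->E->L->F->refl->H->L'->B->R'->H->plug->H
Char 10 ('G'): step: R->1, L=4; G->plug->G->R->A->L->G->refl->D->L'->F->R'->F->plug->F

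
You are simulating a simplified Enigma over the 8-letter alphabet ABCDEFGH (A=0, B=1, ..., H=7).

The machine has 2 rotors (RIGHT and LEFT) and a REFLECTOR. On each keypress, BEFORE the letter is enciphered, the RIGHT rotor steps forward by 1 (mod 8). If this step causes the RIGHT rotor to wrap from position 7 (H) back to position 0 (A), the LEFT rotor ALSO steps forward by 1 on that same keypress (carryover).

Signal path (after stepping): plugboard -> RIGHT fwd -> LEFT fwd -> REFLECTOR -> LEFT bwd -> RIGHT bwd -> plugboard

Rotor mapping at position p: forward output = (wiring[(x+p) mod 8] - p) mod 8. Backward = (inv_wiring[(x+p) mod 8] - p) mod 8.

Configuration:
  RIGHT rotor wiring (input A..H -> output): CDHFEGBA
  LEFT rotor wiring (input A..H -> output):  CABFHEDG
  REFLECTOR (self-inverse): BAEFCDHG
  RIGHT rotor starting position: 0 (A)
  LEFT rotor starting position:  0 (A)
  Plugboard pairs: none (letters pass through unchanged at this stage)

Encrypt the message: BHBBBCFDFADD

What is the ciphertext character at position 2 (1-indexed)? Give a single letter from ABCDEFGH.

Char 1 ('B'): step: R->1, L=0; B->plug->B->R->G->L->D->refl->F->L'->D->R'->D->plug->D
Char 2 ('H'): step: R->2, L=0; H->plug->H->R->B->L->A->refl->B->L'->C->R'->C->plug->C

C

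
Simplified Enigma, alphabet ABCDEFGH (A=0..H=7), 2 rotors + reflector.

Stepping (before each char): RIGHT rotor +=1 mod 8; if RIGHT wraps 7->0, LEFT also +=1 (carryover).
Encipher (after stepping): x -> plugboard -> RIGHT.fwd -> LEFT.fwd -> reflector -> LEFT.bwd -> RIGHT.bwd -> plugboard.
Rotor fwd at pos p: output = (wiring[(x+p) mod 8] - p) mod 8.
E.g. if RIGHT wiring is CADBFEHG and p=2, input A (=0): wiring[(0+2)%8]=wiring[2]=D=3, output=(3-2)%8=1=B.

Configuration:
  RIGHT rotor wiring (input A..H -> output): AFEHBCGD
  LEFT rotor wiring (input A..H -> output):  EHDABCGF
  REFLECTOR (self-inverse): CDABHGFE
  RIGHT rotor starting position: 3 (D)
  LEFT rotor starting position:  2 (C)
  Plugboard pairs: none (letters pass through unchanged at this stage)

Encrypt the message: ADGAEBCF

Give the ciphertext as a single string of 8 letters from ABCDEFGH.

Char 1 ('A'): step: R->4, L=2; A->plug->A->R->F->L->D->refl->B->L'->A->R'->G->plug->G
Char 2 ('D'): step: R->5, L=2; D->plug->D->R->D->L->A->refl->C->L'->G->R'->C->plug->C
Char 3 ('G'): step: R->6, L=2; G->plug->G->R->D->L->A->refl->C->L'->G->R'->E->plug->E
Char 4 ('A'): step: R->7, L=2; A->plug->A->R->E->L->E->refl->H->L'->C->R'->F->plug->F
Char 5 ('E'): step: R->0, L->3 (L advanced); E->plug->E->R->B->L->G->refl->F->L'->A->R'->A->plug->A
Char 6 ('B'): step: R->1, L=3; B->plug->B->R->D->L->D->refl->B->L'->F->R'->F->plug->F
Char 7 ('C'): step: R->2, L=3; C->plug->C->R->H->L->A->refl->C->L'->E->R'->E->plug->E
Char 8 ('F'): step: R->3, L=3; F->plug->F->R->F->L->B->refl->D->L'->D->R'->D->plug->D

Answer: GCEFAFED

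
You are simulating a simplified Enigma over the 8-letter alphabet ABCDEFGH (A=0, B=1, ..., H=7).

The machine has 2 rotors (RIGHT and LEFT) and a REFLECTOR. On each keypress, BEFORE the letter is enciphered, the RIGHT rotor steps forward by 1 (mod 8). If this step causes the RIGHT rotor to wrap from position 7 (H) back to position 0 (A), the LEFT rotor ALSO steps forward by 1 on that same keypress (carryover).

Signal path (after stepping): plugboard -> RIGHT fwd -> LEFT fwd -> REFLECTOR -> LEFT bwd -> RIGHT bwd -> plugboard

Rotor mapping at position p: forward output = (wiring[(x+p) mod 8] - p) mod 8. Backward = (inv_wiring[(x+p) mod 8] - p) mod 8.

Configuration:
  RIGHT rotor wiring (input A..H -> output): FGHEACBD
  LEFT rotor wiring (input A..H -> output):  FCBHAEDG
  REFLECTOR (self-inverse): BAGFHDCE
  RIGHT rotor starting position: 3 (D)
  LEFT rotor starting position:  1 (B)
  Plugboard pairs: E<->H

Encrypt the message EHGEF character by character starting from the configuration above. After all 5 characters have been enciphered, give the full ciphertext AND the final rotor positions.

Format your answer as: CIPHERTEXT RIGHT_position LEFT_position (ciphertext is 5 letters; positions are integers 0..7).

Answer: HDBHE 0 2

Derivation:
Char 1 ('E'): step: R->4, L=1; E->plug->H->R->A->L->B->refl->A->L'->B->R'->E->plug->H
Char 2 ('H'): step: R->5, L=1; H->plug->E->R->B->L->A->refl->B->L'->A->R'->D->plug->D
Char 3 ('G'): step: R->6, L=1; G->plug->G->R->C->L->G->refl->C->L'->F->R'->B->plug->B
Char 4 ('E'): step: R->7, L=1; E->plug->H->R->C->L->G->refl->C->L'->F->R'->E->plug->H
Char 5 ('F'): step: R->0, L->2 (L advanced); F->plug->F->R->C->L->G->refl->C->L'->D->R'->H->plug->E
Final: ciphertext=HDBHE, RIGHT=0, LEFT=2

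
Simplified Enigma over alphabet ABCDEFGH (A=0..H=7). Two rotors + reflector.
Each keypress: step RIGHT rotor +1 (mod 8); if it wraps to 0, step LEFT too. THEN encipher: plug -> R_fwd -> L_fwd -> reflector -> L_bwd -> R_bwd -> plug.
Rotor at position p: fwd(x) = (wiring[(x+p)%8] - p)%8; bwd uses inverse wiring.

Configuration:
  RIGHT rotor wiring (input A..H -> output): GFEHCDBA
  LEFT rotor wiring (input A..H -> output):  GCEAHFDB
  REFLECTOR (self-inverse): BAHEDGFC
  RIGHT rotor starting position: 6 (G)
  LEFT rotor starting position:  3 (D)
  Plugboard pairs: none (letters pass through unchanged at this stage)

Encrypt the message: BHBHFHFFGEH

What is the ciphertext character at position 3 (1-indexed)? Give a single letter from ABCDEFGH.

Char 1 ('B'): step: R->7, L=3; B->plug->B->R->H->L->B->refl->A->L'->D->R'->F->plug->F
Char 2 ('H'): step: R->0, L->4 (L advanced); H->plug->H->R->A->L->D->refl->E->L'->H->R'->D->plug->D
Char 3 ('B'): step: R->1, L=4; B->plug->B->R->D->L->F->refl->G->L'->F->R'->H->plug->H

H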